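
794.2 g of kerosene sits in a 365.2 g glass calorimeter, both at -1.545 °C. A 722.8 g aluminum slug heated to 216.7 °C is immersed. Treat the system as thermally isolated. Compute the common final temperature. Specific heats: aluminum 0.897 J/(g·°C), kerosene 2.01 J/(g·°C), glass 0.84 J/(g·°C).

Taking heat into each body as positive, Σ m c ΔT = 0:
722.8*0.897*(T − 216.7) + 794.2*2.01*(T − (-1.545)) + 365.2*0.84*(T − (-1.545)) = 0
648.35(T − 216.7) + 1596.3(T − (-1.545)) + 306.77(T − (-1.545)) = 0
(648.35 + 1596.3 + 306.77) T = 648.35*216.7 + 1596.3*(-1.545) + 306.77*(-1.545)
T = 137557 / 2551.5 = 53.9 °C

T_f ≈ 53.9 °C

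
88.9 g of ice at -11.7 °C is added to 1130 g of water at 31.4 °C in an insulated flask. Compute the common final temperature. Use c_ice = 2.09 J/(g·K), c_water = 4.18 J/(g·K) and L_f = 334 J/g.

Taking heat into each body as positive, Σ m c ΔT = 0:
ice -11.7→0 °C: 88.9·2.09·11.7 = 2173.9
  melt ice: 88.9·334 = 29693
  warm the meltwater: 371.6 T
  water: 4723.4(T − 31.4)
5095 T = 148315 − 31866 = 116448
T ≈ 22.86 °C. Since T > 0 °C, the all-ice-melts assumption holds.

T_f ≈ 22.9 °C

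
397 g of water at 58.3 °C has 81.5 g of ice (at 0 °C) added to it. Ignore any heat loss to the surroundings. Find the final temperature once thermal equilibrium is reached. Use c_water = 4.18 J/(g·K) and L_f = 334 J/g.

T_f ≈ 34.8 °C

Energy conservation, ΣQ = 0:
melt ice: 81.5·334 = 27221; meltwater 0→T: 81.5·4.18·T = 340.67 T; water cools: 397·4.18·(T − 58.3) = 1659.5(T − 58.3)
2000.1 T = 96747 − 27221 = 69526
T ≈ 34.76 °C. Since T > 0 °C, the all-ice-melts assumption holds.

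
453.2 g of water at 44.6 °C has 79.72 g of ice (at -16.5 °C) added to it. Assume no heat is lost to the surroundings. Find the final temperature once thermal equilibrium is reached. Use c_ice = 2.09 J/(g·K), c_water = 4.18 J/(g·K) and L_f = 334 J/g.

Sum of m c ΔT and latent-heat terms is zero:
ice -16.5→0 °C: 79.72×2.09×16.5 = 2749.1
  latent heat to melt: 79.72×334 = 26626
  meltwater 0→T: 79.72×4.18×T = 333.23 T
  water cools: 453.2×4.18×(T − 44.6) = 1894.4(T − 44.6)
2227.6 T = 84489 − 29376 = 55114
T ≈ 24.74 °C. Since T > 0 °C, the all-ice-melts assumption holds.

T_f ≈ 24.7 °C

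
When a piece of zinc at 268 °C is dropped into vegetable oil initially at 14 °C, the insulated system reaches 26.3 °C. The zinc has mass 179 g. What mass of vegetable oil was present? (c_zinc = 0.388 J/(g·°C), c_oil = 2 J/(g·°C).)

m ≈ 682 g

Heat gained plus heat lost sum to zero:
179·0.388·(26.3 − 268) + m·2·(26.3 − 14) = 0
24.6 m = 16787
m = 16787/24.6 ≈ 682.4 g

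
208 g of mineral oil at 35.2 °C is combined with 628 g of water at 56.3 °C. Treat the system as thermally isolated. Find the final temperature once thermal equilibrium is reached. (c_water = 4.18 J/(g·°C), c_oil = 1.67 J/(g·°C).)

Heat lost by the water equals heat gained by the oil:
628×4.18×(56.3 − T) = 208×1.67×(T − 35.2)
2625(56.3 − T) = 347.36(T − 35.2)
2972.4 T = 160017  ⇒  T ≈ 53.83 °C

T_f ≈ 53.8 °C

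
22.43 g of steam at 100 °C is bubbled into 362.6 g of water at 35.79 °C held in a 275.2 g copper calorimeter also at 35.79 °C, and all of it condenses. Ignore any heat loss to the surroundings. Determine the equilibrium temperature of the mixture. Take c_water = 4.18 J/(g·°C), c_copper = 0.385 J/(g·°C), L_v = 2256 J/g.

T_f ≈ 68.8 °C

Let T be the final temperature. ΣQ_i = 0:
latent heat released on condensation: 22.43×2256 = 50602; condensed water 100 °C→T: 93.76(T − 100); original water: 1515.7(T − 35.79); copper cup: 275.2×0.385×(T − 35.79) = 105.95(T − 35.79)
1715.4 T = 50602 + 9375.7 + 58038 = 118016
T ≈ 68.80 °C (< 100 °C, so full condensation is consistent).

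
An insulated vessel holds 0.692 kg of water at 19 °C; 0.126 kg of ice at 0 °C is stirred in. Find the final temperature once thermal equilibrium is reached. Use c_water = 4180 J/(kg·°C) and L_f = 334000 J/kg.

T_f ≈ 3.8 °C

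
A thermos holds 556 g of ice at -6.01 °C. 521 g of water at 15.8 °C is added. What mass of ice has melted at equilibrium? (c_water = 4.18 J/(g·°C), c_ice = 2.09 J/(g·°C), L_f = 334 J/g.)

m_melted ≈ 82.1 g

Water can give up m c ΔT = 521×4.18×15.8 = 34409 J before reaching 0 °C.
Of that, 556×2.09×6.01 = 6983.9 J goes to bring the ice to 0 °C, leaving 27425 J.
Melting all 556 g of ice would need 556×334 = 185704 J.
Since 27425 < 185704 J, not all the ice melts; equilibrium is at 0 °C.
m_melted×334 = 27425  ⇒  m_melted ≈ 82.11 g.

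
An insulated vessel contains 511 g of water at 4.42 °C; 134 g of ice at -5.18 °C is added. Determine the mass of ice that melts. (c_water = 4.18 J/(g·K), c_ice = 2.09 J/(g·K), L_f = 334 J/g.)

m_melted ≈ 23.9 g

Cooling the water to 0 °C releases 511×4.18×4.42 = 9441 J.
Of that, 134×2.09×5.18 = 1450.7 J goes to bring the ice to 0 °C, leaving 7990.3 J.
To melt every bit of ice: 134×334 = 44756 J.
That's not enough to melt it all — equilibrium is at 0 °C with ice remaining.
Mass melted = 7990.3/334 ≈ 23.92 g.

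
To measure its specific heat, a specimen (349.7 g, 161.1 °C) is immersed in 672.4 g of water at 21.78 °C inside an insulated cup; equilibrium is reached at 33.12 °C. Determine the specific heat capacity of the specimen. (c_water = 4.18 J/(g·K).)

Heat lost by the specimen = heat gained by the water:
349.7×c×(161.1 − 33.12) = 672.4×4.18×(33.12 − 21.78)
44755 c = 31873  ⇒  c ≈ 0.7122 J/(g·K)

c ≈ 0.712 J/(g·K)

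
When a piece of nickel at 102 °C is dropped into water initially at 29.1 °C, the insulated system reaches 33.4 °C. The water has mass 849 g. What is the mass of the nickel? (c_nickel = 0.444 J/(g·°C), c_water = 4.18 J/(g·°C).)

m ≈ 501 g

Heat gained plus heat lost sum to zero:
m×0.444×(33.4 − 102) + 849×4.18×(33.4 − 29.1) = 0
-30.46 m = -15260
m = -15260/-30.46 ≈ 501 g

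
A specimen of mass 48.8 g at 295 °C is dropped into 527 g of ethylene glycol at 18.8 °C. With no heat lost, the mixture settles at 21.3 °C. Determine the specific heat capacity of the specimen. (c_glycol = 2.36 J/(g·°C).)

c ≈ 0.233 J/(g·°C)

m_s c (T_s − T_f) = m_glycol c_glycol (T_f − T_0):
48.8×c×(295 − 21.3) = 527×2.36×(21.3 − 18.8)
13357 c = 3109.3  ⇒  c ≈ 0.2328 J/(g·°C)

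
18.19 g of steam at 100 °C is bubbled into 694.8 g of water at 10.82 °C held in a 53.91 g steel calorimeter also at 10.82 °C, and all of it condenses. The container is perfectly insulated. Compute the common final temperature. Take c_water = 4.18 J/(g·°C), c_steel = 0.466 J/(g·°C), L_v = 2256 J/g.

T_f ≈ 26.7 °C

Heat gained plus heat lost sum to zero:
steam→water at 100 °C releases m L_v = 18.19·2256 = 41037; condensed water 100 °C→T: 76.03(T − 100); water warms: 694.8·4.18·(T − 10.82) = 2904.3(T − 10.82); cup: 25.12(T − 10.82)
3005.4 T = 41037 + 7603.4 + 31696 = 80336
T ≈ 26.73 °C (< 100 °C, so full condensation is consistent).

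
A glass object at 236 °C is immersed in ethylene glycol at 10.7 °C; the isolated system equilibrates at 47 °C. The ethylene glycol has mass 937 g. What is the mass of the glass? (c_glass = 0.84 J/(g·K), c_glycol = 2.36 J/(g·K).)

m ≈ 506 g

Heat lost by the glass = heat gained by the glycol:
m×0.84×(236 − 47) = 937×2.36×(47 − 10.7)
158.76 m = 80271  ⇒  m ≈ 505.6 g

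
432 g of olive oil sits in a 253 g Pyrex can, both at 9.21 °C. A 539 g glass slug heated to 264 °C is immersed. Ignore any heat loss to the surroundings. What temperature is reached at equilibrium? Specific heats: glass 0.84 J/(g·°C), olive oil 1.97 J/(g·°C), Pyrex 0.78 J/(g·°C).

T_f ≈ 86.1 °C

Taking heat into each body as positive, Σ m c ΔT = 0:
539·0.84·(T − 264) + 432·1.97·(T − 9.21) + 253·0.78·(T − 9.21) = 0
(452.76 + 851.04 + 197.34) T = 452.76·264 + 851.04·9.21 + 197.34·9.21
T = 129184 / 1501.1 = 86.1 °C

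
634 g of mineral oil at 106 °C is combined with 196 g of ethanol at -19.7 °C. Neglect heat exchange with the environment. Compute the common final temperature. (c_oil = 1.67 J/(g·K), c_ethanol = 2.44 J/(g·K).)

T_f ≈ 66.9 °C

Heat lost by the oil equals heat gained by the ethanol:
634·1.67·(106 − T) = 196·2.44·(T − (-19.7))
1058.8(106 − T) = 478.24(T − (-19.7))
1537 T = 102809  ⇒  T ≈ 66.89 °C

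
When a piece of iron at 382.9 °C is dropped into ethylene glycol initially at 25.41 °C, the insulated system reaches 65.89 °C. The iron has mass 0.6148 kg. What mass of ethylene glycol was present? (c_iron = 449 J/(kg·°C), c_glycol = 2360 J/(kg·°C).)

m ≈ 0.916 kg

Heat lost by the iron = heat gained by the glycol:
0.6148·449·(382.9 − 65.89) = m·2360·(65.89 − 25.41)
95533 m = 87509  ⇒  m ≈ 0.916 kg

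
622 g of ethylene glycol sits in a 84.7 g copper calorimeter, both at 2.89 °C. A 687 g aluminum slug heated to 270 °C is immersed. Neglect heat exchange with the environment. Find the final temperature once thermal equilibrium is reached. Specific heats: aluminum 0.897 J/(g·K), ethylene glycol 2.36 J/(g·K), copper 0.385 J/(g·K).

Taking heat into each body as positive, Σ m c ΔT = 0:
687×0.897×(T − 270) + 622×2.36×(T − 2.89) + 84.7×0.385×(T − 2.89) = 0
616.24(T − 270) + 1467.9(T − 2.89) + 32.61(T − 2.89) = 0
(616.24 + 1467.9 + 32.61) T = 616.24×270 + 1467.9×2.89 + 32.61×2.89
T ≈ 80.65 °C

T_f ≈ 80.7 °C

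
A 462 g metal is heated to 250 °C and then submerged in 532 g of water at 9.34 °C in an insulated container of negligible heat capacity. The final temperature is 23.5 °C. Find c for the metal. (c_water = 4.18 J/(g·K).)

Let T be the final temperature. ΣQ_i = 0:
462×c×(23.5 − 250) + 532×4.18×(23.5 − 9.34) = 0
-104643 c = -31488
c = -31488/-104643 ≈ 0.3009 J/(g·K)

c ≈ 0.301 J/(g·K)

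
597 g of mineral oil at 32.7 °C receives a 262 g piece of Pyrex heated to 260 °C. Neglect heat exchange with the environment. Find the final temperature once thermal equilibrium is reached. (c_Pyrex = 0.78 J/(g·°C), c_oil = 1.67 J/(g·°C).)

Taking heat into each body as positive, Σ m c ΔT = 0:
262·0.78·(T − 260) + 597·1.67·(T − 32.7) = 0
1201.3 T = 85735
T = 85735 / 1201.3 = 71.4 °C

T_f ≈ 71.4 °C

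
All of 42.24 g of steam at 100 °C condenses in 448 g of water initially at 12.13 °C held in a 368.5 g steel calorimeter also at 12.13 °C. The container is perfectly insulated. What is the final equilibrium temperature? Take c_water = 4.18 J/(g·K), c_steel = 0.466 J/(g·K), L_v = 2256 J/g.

Heat gained plus heat lost sum to zero:
latent heat released on condensation: 42.24·2256 = 95293
  condensed water 100 °C→T: 176.56(T − 100)
  water warms: 448·4.18·(T − 12.13) = 1872.6(T − 12.13)
  cup: 171.72(T − 12.13)
2220.9 T = 95293 + 17656 + 24798 = 137748
T ≈ 62.02 °C (< 100 °C, so full condensation is consistent).

T_f ≈ 62.0 °C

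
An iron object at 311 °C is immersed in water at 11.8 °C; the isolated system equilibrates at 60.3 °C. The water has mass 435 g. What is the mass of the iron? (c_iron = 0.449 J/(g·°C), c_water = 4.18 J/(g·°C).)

m ≈ 783 g

Heat gained plus heat lost sum to zero:
m×0.449×(60.3 − 311) + 435×4.18×(60.3 − 11.8) = 0
-112.56 m = -88188
m = -88188/-112.56 ≈ 783.4 g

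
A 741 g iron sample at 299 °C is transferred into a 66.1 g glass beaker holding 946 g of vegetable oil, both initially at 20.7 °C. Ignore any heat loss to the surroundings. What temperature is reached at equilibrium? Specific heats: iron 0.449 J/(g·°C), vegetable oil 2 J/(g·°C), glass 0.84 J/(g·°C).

Net heat exchanged in the isolated system is zero:
741*0.449*(T − 299) + 946*2*(T − 20.7) + 66.1*0.84*(T − 20.7) = 0
332.71(T − 299) + 1892(T − 20.7) + 55.52(T − 20.7) = 0
2280.2 T = 139794
T = 139794 / 2280.2 = 61.3 °C

T_f ≈ 61.3 °C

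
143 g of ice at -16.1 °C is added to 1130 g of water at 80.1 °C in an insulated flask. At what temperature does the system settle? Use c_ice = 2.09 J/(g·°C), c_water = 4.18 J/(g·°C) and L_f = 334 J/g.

Conservation of energy gives ΣQ = 0:
ice -16.1→0 °C: 143·2.09·16.1 = 4811.8; latent heat to melt: 143·334 = 47762; meltwater 0→T: 143·4.18·T = 597.74 T; water cools: 1130·4.18·(T − 80.1) = 4723.4(T − 80.1)
5321.1 T = 378344 − 52574 = 325771
T ≈ 61.22 °C (positive, so assuming full melt was valid).

T_f ≈ 61.2 °C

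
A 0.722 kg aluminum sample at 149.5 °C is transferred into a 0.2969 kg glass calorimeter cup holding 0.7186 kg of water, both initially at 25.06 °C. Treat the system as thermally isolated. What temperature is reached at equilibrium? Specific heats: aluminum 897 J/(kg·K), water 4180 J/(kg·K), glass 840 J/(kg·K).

Taking heat into each body as positive, Σ m c ΔT = 0:
0.722×897×(T − 149.5) + 0.7186×4180×(T − 25.06) + 0.2969×840×(T − 25.06) = 0
647.63(T − 149.5) + 3003.7(T − 25.06) + 249.4(T − 25.06) = 0
3900.8 T = 178345
T = 178345 / 3900.8 = 45.7 °C

T_f ≈ 45.7 °C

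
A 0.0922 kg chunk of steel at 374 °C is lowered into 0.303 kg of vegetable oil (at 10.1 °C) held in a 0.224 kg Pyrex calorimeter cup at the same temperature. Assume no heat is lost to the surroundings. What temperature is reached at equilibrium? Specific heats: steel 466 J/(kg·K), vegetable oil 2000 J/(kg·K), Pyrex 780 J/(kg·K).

Conservation of energy gives ΣQ = 0:
0.0922×466×(T − 374) + 0.303×2000×(T − 10.1) + 0.224×780×(T − 10.1) = 0
42.97(T − 374) + 606(T − 10.1) + 174.72(T − 10.1) = 0
(42.97 + 606 + 174.72) T = 42.97×374 + 606×10.1 + 174.72×10.1
T = 23954/823.69 ≈ 29.08 °C

T_f ≈ 29.1 °C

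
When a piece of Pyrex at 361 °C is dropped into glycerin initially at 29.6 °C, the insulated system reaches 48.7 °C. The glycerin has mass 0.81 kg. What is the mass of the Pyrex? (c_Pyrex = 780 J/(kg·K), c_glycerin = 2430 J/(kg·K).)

m ≈ 0.154 kg

Taking heat into each body as positive, Σ m c ΔT = 0:
m·780·(48.7 − 361) + 0.81·2430·(48.7 − 29.6) = 0
-243594 m = -37595
m = -37595/-243594 ≈ 0.1543 kg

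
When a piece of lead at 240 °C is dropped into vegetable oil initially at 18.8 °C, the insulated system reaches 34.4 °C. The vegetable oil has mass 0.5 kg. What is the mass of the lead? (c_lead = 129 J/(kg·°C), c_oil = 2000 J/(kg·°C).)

m ≈ 0.588 kg

Heat lost by the lead = heat gained by the oil:
m×129×(240 − 34.4) = 0.5×2000×(34.4 − 18.8)
26522 m = 15600  ⇒  m ≈ 0.5882 kg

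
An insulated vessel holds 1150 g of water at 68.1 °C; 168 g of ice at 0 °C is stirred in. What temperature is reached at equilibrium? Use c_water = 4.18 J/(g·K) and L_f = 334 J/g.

Sum of m c ΔT and latent-heat terms is zero:
melt ice: 168·334 = 56112; meltwater 0→T: 168·4.18·T = 702.24 T; water: 4807(T − 68.1)
5509.2 T = 327357 − 56112 = 271245
T ≈ 49.23 °C. Since T > 0 °C, the all-ice-melts assumption holds.

T_f ≈ 49.2 °C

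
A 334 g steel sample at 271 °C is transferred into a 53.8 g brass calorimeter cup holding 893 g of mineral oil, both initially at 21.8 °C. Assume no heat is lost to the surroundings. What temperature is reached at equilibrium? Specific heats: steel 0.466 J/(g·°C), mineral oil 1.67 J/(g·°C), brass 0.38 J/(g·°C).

T_f ≈ 45.1 °C

Heat gained plus heat lost sum to zero:
334×0.466×(T − 271) + 893×1.67×(T − 21.8) + 53.8×0.38×(T − 21.8) = 0
155.64(T − 271) + 1491.3(T − 21.8) + 20.44(T − 21.8) = 0
(155.64 + 1491.3 + 20.44) T = 155.64×271 + 1491.3×21.8 + 20.44×21.8
T ≈ 45.06 °C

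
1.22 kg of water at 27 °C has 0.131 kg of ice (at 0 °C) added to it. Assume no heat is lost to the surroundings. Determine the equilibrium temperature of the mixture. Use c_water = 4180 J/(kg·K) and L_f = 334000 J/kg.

T_f ≈ 16.6 °C

Net heat exchanged in the isolated system is zero:
fusion: m_ice L_f = 0.131×334000 = 43754
  meltwater 0→T: 0.131×4180×T = 547.58 T
  water cools: 1.22×4180×(T − 27) = 5099.6(T − 27)
5647.2 T = 137689 − 43754 = 93935
T ≈ 16.63 °C. Since T > 0 °C, the all-ice-melts assumption holds.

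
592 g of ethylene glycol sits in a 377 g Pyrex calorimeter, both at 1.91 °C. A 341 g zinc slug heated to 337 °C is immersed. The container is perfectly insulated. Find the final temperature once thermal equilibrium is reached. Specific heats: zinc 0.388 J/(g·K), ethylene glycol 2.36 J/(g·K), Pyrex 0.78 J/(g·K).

Conservation of energy gives ΣQ = 0:
341*0.388*(T − 337) + 592*2.36*(T − 1.91) + 377*0.78*(T − 1.91) = 0
132.31(T − 337) + 1397.1(T − 1.91) + 294.06(T − 1.91) = 0
1823.5 T = 47818
T = 47818/1823.5 ≈ 26.22 °C

T_f ≈ 26.2 °C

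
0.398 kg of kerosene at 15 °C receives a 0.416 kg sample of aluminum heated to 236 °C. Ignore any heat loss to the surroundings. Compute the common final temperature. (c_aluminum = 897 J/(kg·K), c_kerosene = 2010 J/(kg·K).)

Let T be the final temperature. ΣQ_i = 0:
0.416*897*(T − 236) + 0.398*2010*(T − 15) = 0
373.15(T − 236) + 799.98(T − 15) = 0
(373.15 + 799.98) T = 373.15*236 + 799.98*15
T = 100064 / 1173.1 = 85.3 °C

T_f ≈ 85.3 °C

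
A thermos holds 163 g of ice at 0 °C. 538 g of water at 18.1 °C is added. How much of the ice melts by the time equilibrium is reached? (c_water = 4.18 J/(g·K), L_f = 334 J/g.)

Water can give up m c ΔT = 538×4.18×18.1 = 40704 J before reaching 0 °C.
Melting all 163 g of ice would need 163×334 = 54442 J.
40704 J < 54442 J, so only part of the ice melts and the system sits at 0 °C.
Mass melted = 40704/334 ≈ 121.9 g.

m_melted ≈ 122 g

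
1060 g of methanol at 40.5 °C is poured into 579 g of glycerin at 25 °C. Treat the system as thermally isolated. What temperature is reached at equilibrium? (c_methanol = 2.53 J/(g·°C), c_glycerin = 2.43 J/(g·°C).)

Heat lost by the methanol equals heat gained by the glycerin:
1060×2.53×(40.5 − T) = 579×2.43×(T − 25)
2681.8(40.5 − T) = 1407(T − 25)
4088.8 T = 143787  ⇒  T ≈ 35.17 °C

T_f ≈ 35.2 °C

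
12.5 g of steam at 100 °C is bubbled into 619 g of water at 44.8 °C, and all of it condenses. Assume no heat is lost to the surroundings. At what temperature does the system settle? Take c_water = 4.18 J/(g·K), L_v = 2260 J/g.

T_f ≈ 56.6 °C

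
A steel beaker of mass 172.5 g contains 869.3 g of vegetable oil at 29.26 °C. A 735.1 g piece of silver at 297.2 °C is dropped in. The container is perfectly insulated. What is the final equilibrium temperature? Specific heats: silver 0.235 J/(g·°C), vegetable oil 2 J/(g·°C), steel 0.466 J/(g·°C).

Heat gained plus heat lost sum to zero:
735.1×0.235×(T − 297.2) + 869.3×2×(T − 29.26) + 172.5×0.466×(T − 29.26) = 0
172.75(T − 297.2) + 1738.6(T − 29.26) + 80.39(T − 29.26) = 0
(172.75 + 1738.6 + 80.39) T = 172.75×297.2 + 1738.6×29.26 + 80.39×29.26
T = 104564/1991.7 ≈ 52.50 °C

T_f ≈ 52.5 °C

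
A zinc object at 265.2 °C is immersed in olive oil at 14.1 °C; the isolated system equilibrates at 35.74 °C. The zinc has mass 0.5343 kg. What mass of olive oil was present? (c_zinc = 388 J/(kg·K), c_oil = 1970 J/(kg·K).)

m ≈ 1.12 kg

Setting the total heat transfer to zero:
0.5343×388×(35.74 − 265.2) + m×1970×(35.74 − 14.1) = 0
42631 m = 47569
m = 47569/42631 ≈ 1.116 kg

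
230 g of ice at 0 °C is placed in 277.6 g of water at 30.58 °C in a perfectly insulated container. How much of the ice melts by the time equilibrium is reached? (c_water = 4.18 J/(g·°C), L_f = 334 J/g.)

Heat available from the water dropping to 0 °C: 277.6·4.18·30.58 = 35484 J.
Fully melting the ice requires m_ice L_f = 230·334 = 76820 J.
Since 35484 < 76820 J, not all the ice melts; equilibrium is at 0 °C.
Mass melted = 35484/334 ≈ 106.2 g.

m_melted ≈ 106 g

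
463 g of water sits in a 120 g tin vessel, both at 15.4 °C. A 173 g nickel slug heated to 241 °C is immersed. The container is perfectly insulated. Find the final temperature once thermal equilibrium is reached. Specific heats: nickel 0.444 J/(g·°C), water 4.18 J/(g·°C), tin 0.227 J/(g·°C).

T_f ≈ 23.9 °C

Net heat exchanged in the isolated system is zero:
173×0.444×(T − 241) + 463×4.18×(T − 15.4) + 120×0.227×(T − 15.4) = 0
76.81(T − 241) + 1935.3(T − 15.4) + 27.24(T − 15.4) = 0
(76.81 + 1935.3 + 27.24) T = 76.81×241 + 1935.3×15.4 + 27.24×15.4
T ≈ 23.90 °C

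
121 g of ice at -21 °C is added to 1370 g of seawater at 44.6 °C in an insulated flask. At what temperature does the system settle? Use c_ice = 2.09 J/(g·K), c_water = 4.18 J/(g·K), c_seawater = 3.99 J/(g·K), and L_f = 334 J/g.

T_f ≈ 33.2 °C

Sum of m c ΔT and latent-heat terms is zero:
warm ice to 0 °C: 121·2.09·(0 − (-21)) = 5310.7
  fusion: m_ice L_f = 121·334 = 40414
  warm the meltwater: 505.78 T
  seawater cools: 1370·3.99·(T − 44.6) = 5466.3(T − 44.6)
5972.1 T = 243797 − 45725 = 198072
T ≈ 33.17 °C — above 0 °C, consistent with complete melting.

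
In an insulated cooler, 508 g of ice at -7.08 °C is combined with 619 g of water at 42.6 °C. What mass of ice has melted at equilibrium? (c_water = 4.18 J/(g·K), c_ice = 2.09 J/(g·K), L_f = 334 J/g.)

Heat available from the water dropping to 0 °C: 619·4.18·42.6 = 110224 J.
Of that, 508·2.09·7.08 = 7517 J goes to bring the ice to 0 °C, leaving 102707 J.
Fully melting the ice requires m_ice L_f = 508·334 = 169672 J.
That's not enough to melt it all — equilibrium is at 0 °C with ice remaining.
m_melted·334 = 102707  ⇒  m_melted ≈ 307.5 g.

m_melted ≈ 308 g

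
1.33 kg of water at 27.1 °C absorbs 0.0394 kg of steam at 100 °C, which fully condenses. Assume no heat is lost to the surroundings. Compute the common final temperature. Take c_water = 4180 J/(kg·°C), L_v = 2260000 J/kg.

Heat gained plus heat lost sum to zero:
steam→water at 100 °C releases m L_v = 0.0394×2260000 = 89044; condensed water 100 °C→T: 164.69(T − 100); original water: 5559.4(T − 27.1)
5724.1 T = 89044 + 16469 + 150660 = 256173
T ≈ 44.75 °C — below 100 °C, confirming all the steam condensed.

T_f ≈ 44.8 °C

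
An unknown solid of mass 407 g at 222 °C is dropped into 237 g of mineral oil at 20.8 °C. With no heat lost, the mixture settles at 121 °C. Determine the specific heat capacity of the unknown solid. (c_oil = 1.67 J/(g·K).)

Energy conservation, ΣQ = 0:
407·c·(121 − 222) + 237·1.67·(121 − 20.8) = 0
-41107 c = -39658
c = -39658/-41107 ≈ 0.9648 J/(g·K)

c ≈ 0.965 J/(g·K)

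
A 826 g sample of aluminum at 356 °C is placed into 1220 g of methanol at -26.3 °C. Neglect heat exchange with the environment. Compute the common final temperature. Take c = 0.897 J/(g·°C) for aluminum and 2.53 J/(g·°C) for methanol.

Set heat shed by the hot body equal to heat absorbed by the cold body:
826×0.897×(356 − T) = 1220×2.53×(T − (-26.3))
740.92(356 − T) = 3086.6(T − (-26.3))
3827.5 T = 182591  ⇒  T ≈ 47.70 °C

T_f ≈ 47.7 °C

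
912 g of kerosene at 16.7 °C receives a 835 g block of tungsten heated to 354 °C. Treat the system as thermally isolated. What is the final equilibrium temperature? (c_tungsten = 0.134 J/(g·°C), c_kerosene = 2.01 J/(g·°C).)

Heat lost by the tungsten equals heat gained by the kerosene:
835·0.134·(354 − T) = 912·2.01·(T − 16.7)
111.89(354 − T) = 1833.1(T − 16.7)
1945 T = 70222  ⇒  T ≈ 36.10 °C

T_f ≈ 36.1 °C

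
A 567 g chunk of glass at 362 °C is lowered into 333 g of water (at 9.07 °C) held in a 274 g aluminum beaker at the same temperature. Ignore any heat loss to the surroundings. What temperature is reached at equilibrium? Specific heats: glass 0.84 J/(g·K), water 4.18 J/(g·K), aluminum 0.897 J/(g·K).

Let T be the final temperature. ΣQ_i = 0:
567×0.84×(T − 362) + 333×4.18×(T − 9.07) + 274×0.897×(T − 9.07) = 0
476.28(T − 362) + 1391.9(T − 9.07) + 245.78(T − 9.07) = 0
2114 T = 187267
T = 187267 / 2114 = 88.6 °C

T_f ≈ 88.6 °C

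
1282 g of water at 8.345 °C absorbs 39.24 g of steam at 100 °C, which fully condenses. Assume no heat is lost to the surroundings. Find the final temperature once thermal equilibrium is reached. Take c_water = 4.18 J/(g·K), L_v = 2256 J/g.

T_f ≈ 27.1 °C

Sum of m c ΔT and latent-heat terms is zero:
latent heat released on condensation: 39.24·2256 = 88525; condensate cools 100→T: 39.24·4.18·(T − 100) = 164.02(T − 100); original water: 5358.8(T − 8.345)
5522.8 T = 88525 + 16402 + 44719 = 149647
T ≈ 27.10 °C, under the boiling point, so the assumption holds.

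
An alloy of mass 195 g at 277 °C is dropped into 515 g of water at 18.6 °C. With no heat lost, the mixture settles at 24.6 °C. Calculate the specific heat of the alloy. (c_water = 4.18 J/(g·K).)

Net heat exchanged in the isolated system is zero:
195×c×(24.6 − 277) + 515×4.18×(24.6 − 18.6) = 0
-49218 c = -12916
c = -12916/-49218 ≈ 0.2624 J/(g·K)

c ≈ 0.262 J/(g·K)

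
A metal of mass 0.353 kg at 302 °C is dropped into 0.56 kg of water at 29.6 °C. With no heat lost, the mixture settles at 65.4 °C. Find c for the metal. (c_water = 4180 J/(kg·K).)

c ≈ 1000 J/(kg·K)

Let T be the final temperature. ΣQ_i = 0:
0.353×c×(65.4 − 302) + 0.56×4180×(65.4 − 29.6) = 0
-83.52 c = -83801
c = -83801/-83.52 ≈ 1003 J/(kg·K)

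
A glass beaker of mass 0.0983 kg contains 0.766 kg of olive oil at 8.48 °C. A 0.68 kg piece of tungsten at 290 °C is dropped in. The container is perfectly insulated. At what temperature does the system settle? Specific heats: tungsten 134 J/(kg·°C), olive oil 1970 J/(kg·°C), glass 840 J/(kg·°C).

T_f ≈ 23.7 °C

Conservation of energy gives ΣQ = 0:
0.68×134×(T − 290) + 0.766×1970×(T − 8.48) + 0.0983×840×(T − 8.48) = 0
(91.12 + 1509 + 82.57) T = 91.12×290 + 1509×8.48 + 82.57×8.48
T = 39922/1682.7 ≈ 23.72 °C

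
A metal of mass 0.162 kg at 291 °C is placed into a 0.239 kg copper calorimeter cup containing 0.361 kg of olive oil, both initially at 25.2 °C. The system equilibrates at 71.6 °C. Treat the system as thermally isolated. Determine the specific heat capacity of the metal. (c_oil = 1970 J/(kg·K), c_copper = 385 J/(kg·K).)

c ≈ 1050 J/(kg·K)

Net heat exchanged in the isolated system is zero:
0.162·c·(71.6 − 291) + 0.361·1970·(71.6 − 25.2) + 0.239·385·(71.6 − 25.2) = 0
-35.54 c = -37268
c = -37268/-35.54 ≈ 1049 J/(kg·K)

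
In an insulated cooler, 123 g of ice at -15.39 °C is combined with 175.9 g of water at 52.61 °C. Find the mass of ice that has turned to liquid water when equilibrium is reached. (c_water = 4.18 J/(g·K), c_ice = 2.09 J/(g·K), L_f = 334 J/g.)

Cooling the water to 0 °C releases 175.9·4.18·52.61 = 38682 J.
Warming the ice to 0 °C takes 123·2.09·15.39 = 3956.3 J, leaving 34726 J for melting.
To melt every bit of ice: 123·334 = 41082 J.
34726 J < 41082 J, so only part of the ice melts and the system sits at 0 °C.
m_melt = 34726 / L_f = 104 g.

m_melted ≈ 104 g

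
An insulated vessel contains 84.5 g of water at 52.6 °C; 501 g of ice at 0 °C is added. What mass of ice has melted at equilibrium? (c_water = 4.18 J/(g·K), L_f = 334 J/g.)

m_melted ≈ 55.6 g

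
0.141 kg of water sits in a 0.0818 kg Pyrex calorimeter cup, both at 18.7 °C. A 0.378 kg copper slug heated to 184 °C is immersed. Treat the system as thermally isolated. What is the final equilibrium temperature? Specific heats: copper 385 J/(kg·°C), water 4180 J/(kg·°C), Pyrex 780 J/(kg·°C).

T_f ≈ 48.8 °C

Taking heat into each body as positive, Σ m c ΔT = 0:
0.378×385×(T − 184) + 0.141×4180×(T − 18.7) + 0.0818×780×(T − 18.7) = 0
(145.53 + 589.38 + 63.8) T = 145.53×184 + 589.38×18.7 + 63.8×18.7
T = 38992 / 798.71 = 48.8 °C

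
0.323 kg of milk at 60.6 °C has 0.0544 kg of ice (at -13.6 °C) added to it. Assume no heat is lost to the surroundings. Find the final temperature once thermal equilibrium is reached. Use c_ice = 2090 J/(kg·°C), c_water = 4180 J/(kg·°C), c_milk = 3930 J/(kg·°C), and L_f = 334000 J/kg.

Sum of m c ΔT and latent-heat terms is zero:
ice -13.6→0 °C: 0.0544×2090×13.6 = 1546.3
  latent heat to melt: 0.0544×334000 = 18170
  meltwater 0→T: 0.0544×4180×T = 227.39 T
  milk cools: 0.323×3930×(T − 60.6) = 1269.4(T − 60.6)
1496.8 T = 76925 − 19716 = 57209
T ≈ 38.22 °C — above 0 °C, consistent with complete melting.

T_f ≈ 38.2 °C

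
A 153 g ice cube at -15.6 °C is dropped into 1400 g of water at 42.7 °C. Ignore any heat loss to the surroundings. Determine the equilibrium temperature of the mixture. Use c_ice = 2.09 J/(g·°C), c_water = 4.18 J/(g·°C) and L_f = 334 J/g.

T_f ≈ 29.9 °C

Energy conservation, ΣQ = 0:
warm ice to 0 °C: 153×2.09×(0 − (-15.6)) = 4988.4
  latent heat to melt: 153×334 = 51102
  warm the meltwater: 639.54 T
  water: 5852(T − 42.7)
6491.5 T = 249880 − 56090 = 193790
T ≈ 29.85 °C. Since T > 0 °C, the all-ice-melts assumption holds.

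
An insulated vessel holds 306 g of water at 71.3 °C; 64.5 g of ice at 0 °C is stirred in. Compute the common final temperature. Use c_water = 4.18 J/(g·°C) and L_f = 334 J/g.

T_f ≈ 45.0 °C

Energy conservation, ΣQ = 0:
melt ice: 64.5×334 = 21543
  meltwater 0→T: 64.5×4.18×T = 269.61 T
  water cools: 306×4.18×(T − 71.3) = 1279.1(T − 71.3)
1548.7 T = 91198 − 21543 = 69655
T ≈ 44.98 °C. Since T > 0 °C, the all-ice-melts assumption holds.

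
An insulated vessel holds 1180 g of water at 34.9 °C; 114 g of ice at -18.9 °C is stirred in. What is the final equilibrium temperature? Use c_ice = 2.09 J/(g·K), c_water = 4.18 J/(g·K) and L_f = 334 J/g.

T_f ≈ 24.0 °C

Energy conservation, ΣQ = 0:
warm ice to 0 °C: 114×2.09×(0 − (-18.9)) = 4503.1; melt ice: 114×334 = 38076; warm the meltwater: 476.52 T; water: 4932.4(T − 34.9)
5408.9 T = 172141 − 42579 = 129562
T ≈ 23.95 °C. Since T > 0 °C, the all-ice-melts assumption holds.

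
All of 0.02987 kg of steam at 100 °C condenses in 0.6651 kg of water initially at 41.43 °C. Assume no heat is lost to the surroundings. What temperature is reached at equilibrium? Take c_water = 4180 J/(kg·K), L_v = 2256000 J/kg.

T_f ≈ 67.1 °C

Let T be the final temperature. ΣQ_i = 0:
condense steam: −0.02987×2256000 = −67387; condensate cools 100→T: 0.02987×4180×(T − 100) = 124.86(T − 100); original water: 2780.1(T − 41.43)
2905 T = 67387 + 12486 + 115180 = 195053
T ≈ 67.14 °C — below 100 °C, confirming all the steam condensed.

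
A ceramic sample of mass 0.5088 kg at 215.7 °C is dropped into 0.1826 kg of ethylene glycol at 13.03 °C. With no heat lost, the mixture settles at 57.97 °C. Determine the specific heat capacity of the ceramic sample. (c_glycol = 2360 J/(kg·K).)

m_s c (T_s − T_f) = m_glycol c_glycol (T_f − T_0):
0.5088×c×(215.7 − 57.97) = 0.1826×2360×(57.97 − 13.03)
80.25 c = 19366  ⇒  c ≈ 241.3 J/(kg·K)

c ≈ 241 J/(kg·K)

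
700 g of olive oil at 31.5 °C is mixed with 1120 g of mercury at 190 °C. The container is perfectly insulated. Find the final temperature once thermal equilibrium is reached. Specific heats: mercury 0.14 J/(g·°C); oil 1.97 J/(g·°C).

T_f ≈ 47.7 °C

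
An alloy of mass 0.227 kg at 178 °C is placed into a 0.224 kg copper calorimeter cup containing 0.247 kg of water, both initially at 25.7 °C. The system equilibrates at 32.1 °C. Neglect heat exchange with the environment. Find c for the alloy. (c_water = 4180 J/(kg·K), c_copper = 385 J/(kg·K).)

c ≈ 216 J/(kg·K)

Let T be the final temperature. ΣQ_i = 0:
0.227×c×(32.1 − 178) + 0.247×4180×(32.1 − 25.7) + 0.224×385×(32.1 − 25.7) = 0
-33.12 c = -7159.7
c = -7159.7/-33.12 ≈ 216.2 J/(kg·K)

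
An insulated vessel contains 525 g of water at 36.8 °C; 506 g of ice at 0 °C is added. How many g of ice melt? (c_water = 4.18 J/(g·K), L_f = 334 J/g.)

Cooling the water to 0 °C releases 525·4.18·36.8 = 80758 J.
To melt every bit of ice: 506·334 = 169004 J.
80758 J < 169004 J, so only part of the ice melts and the system sits at 0 °C.
Mass melted = 80758/334 ≈ 241.8 g.

m_melted ≈ 242 g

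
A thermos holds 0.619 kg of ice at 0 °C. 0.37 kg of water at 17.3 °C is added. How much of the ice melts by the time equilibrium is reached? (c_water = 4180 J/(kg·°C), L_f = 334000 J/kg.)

Water can give up m c ΔT = 0.37×4180×17.3 = 26756 J before reaching 0 °C.
Melting all 0.619 kg of ice would need 0.619×334000 = 206746 J.
That's not enough to melt it all — equilibrium is at 0 °C with ice remaining.
m_melted×334000 = 26756  ⇒  m_melted ≈ 0.08011 kg.

m_melted ≈ 0.0801 kg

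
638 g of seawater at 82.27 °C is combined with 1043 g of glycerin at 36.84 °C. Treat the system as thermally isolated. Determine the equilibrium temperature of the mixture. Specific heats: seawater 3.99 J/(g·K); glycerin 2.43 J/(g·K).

Heat gained plus heat lost sum to zero:
638·3.99·(T − 82.27) + 1043·2.43·(T − 36.84) = 0
5080.1 T = 302799
T = 302799 / 5080.1 = 59.6 °C

T_f ≈ 59.6 °C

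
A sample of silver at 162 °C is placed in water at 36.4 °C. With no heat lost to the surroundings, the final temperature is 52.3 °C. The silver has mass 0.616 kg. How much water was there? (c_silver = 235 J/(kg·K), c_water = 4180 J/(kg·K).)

m ≈ 0.239 kg

Net heat exchanged in the isolated system is zero:
0.616×235×(52.3 − 162) + m×4180×(52.3 − 36.4) = 0
66462 m = 15880
m = 15880/66462 ≈ 0.2389 kg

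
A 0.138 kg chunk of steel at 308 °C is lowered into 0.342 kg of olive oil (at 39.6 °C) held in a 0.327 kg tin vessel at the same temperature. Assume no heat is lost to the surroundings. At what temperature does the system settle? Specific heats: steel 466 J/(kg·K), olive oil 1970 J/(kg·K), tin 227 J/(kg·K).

Taking heat into each body as positive, Σ m c ΔT = 0:
0.138×466×(T − 308) + 0.342×1970×(T − 39.6) + 0.327×227×(T − 39.6) = 0
64.31(T − 308) + 673.74(T − 39.6) + 74.23(T − 39.6) = 0
812.28 T = 49426
T ≈ 60.85 °C

T_f ≈ 60.8 °C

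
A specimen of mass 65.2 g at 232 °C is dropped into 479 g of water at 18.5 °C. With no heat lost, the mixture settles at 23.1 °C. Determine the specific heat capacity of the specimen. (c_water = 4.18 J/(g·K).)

Taking heat into each body as positive, Σ m c ΔT = 0:
65.2·c·(23.1 − 232) + 479·4.18·(23.1 − 18.5) = 0
-13620 c = -9210.2
c = -9210.2/-13620 ≈ 0.6762 J/(g·K)

c ≈ 0.676 J/(g·K)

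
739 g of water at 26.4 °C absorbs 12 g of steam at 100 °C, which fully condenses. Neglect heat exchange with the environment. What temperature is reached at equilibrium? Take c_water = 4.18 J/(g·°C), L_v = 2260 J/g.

T_f ≈ 36.2 °C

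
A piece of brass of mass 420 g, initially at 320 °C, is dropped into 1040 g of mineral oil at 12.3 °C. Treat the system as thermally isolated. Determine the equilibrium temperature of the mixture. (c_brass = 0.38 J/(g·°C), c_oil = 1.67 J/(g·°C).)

Net heat exchanged in the isolated system is zero:
420*0.38*(T − 320) + 1040*1.67*(T − 12.3) = 0
(159.6 + 1736.8) T = 159.6*320 + 1736.8*12.3
T = 72435/1896.4 ≈ 38.20 °C

T_f ≈ 38.2 °C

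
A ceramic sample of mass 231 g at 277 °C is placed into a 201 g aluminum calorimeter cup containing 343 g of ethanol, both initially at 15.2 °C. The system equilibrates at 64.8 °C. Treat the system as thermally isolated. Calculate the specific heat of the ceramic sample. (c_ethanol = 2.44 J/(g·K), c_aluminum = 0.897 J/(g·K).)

c ≈ 1.03 J/(g·K)

Heat gained plus heat lost sum to zero:
231·c·(64.8 − 277) + 343·2.44·(64.8 − 15.2) + 201·0.897·(64.8 − 15.2) = 0
-49018 c = -50454
c = -50454/-49018 ≈ 1.029 J/(g·K)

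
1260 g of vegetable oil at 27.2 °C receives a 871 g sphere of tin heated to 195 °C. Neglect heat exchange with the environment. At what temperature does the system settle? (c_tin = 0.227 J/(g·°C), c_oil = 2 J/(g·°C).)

T_f ≈ 39.4 °C

Heat gained plus heat lost sum to zero:
871×0.227×(T − 195) + 1260×2×(T − 27.2) = 0
2717.7 T = 107099
T = 107099/2717.7 ≈ 39.41 °C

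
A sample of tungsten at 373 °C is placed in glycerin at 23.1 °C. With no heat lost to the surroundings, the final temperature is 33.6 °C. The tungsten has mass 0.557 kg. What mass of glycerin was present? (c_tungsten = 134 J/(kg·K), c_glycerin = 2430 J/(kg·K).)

m ≈ 0.993 kg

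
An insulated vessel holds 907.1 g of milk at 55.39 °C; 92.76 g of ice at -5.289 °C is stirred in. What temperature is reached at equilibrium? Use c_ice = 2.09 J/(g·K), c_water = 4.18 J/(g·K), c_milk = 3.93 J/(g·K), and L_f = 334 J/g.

Taking heat into each body as positive, Σ m c ΔT = 0:
warm ice to 0 °C: 92.76·2.09·(0 − (-5.289)) = 1025.4; fusion: m_ice L_f = 92.76·334 = 30982; warm the meltwater: 387.74 T; milk: 3564.9(T − 55.39)
3952.6 T = 197460 − 32007 = 165453
T ≈ 41.86 °C (positive, so assuming full melt was valid).

T_f ≈ 41.9 °C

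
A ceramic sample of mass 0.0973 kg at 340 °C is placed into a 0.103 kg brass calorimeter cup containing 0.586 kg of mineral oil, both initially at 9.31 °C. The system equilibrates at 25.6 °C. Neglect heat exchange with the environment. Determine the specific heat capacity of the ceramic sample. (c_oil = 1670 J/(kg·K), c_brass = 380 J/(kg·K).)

Setting the total heat transfer to zero:
0.0973·c·(25.6 − 340) + 0.586·1670·(25.6 − 9.31) + 0.103·380·(25.6 − 9.31) = 0
-30.59 c = -16579
c = -16579/-30.59 ≈ 542 J/(kg·K)

c ≈ 542 J/(kg·K)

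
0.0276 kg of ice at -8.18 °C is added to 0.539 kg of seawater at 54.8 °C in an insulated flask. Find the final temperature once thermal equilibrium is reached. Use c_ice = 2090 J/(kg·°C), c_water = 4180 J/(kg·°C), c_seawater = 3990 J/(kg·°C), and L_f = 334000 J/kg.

T_f ≈ 47.7 °C

Conservation of energy gives ΣQ = 0:
ice -8.18→0 °C: 0.0276×2090×8.18 = 471.86
  latent heat to melt: 0.0276×334000 = 9218.4
  meltwater 0→T: 0.0276×4180×T = 115.37 T
  seawater: 2150.6(T − 54.8)
2266 T = 117853 − 9690.3 = 108163
T ≈ 47.73 °C — above 0 °C, consistent with complete melting.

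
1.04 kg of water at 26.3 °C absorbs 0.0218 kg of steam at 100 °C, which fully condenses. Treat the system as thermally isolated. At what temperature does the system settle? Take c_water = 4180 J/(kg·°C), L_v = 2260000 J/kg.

Taking heat into each body as positive, Σ m c ΔT = 0:
condense steam: −0.0218×2260000 = −49268
  condensate cools 100→T: 0.0218×4180×(T − 100) = 91.12(T − 100)
  water warms: 1.04×4180×(T − 26.3) = 4347.2(T − 26.3)
4438.3 T = 49268 + 9112.4 + 114331 = 172712
T ≈ 38.91 °C, under the boiling point, so the assumption holds.

T_f ≈ 38.9 °C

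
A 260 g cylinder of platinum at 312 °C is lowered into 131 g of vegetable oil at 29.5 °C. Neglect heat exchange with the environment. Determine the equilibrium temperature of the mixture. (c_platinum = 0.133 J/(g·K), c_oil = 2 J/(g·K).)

T_f ≈ 62.4 °C

T_f is the heat-capacity-weighted average of the initial temperatures:
T_f = (34.58*312 + 262*29.5) / (34.58 + 262)
    = 18518 / 296.58 ≈ 62.44 °C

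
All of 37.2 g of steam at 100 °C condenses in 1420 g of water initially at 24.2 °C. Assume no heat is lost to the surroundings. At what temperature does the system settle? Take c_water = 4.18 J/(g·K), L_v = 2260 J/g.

Energy balance with sensible and latent terms:
condense steam: −37.2·2260 = −84072
  condensed water 100 °C→T: 155.5(T − 100)
  original water: 5935.6(T − 24.2)
6091.1 T = 84072 + 15550 + 143642 = 243263
T ≈ 39.94 °C — below 100 °C, confirming all the steam condensed.

T_f ≈ 39.9 °C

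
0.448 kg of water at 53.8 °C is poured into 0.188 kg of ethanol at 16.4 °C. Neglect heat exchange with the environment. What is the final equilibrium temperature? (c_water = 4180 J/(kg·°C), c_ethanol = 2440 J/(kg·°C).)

With ΣQ=0 the equilibrium temperature is the m·c-weighted mean:
T_f = (1872.6×53.8 + 458.72×16.4) / (1872.6 + 458.72)
    = 108271 / 2331.4 ≈ 46.44 °C

T_f ≈ 46.4 °C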